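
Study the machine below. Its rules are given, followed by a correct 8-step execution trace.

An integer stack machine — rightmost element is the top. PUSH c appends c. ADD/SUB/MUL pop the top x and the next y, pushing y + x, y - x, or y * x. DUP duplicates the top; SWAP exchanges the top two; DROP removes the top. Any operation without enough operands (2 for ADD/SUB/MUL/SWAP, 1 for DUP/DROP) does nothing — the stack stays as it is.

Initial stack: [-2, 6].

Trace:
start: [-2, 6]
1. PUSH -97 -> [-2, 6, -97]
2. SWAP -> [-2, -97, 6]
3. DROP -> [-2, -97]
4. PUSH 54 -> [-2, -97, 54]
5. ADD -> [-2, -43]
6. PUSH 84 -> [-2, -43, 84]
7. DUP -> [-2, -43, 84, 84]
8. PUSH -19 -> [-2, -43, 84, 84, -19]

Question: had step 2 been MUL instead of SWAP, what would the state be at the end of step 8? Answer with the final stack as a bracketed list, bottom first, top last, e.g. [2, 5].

(re-executing from step 2 with the substitution; state before step 2: [-2, 6, -97])
2. MUL -> [-2, -582]
3. DROP -> [-2]
4. PUSH 54 -> [-2, 54]
5. ADD -> [52]
6. PUSH 84 -> [52, 84]
7. DUP -> [52, 84, 84]
8. PUSH -19 -> [52, 84, 84, -19]

[52, 84, 84, -19]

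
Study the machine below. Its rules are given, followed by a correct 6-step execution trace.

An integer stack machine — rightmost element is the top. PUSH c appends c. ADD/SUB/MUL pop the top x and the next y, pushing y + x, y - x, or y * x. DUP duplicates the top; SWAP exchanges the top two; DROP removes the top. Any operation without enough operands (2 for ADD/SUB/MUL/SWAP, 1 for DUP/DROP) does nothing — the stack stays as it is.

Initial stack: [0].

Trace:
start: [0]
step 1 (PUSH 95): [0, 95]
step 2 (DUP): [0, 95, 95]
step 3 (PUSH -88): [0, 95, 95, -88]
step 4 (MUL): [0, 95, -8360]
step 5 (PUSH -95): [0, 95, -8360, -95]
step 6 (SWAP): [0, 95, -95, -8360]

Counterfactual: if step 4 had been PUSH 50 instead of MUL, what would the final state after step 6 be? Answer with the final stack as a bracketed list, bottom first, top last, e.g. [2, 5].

(re-executing from step 4 with the substitution; state before step 4: [0, 95, 95, -88])
step 4 (PUSH 50): [0, 95, 95, -88, 50]
step 5 (PUSH -95): [0, 95, 95, -88, 50, -95]
step 6 (SWAP): [0, 95, 95, -88, -95, 50]

[0, 95, 95, -88, -95, 50]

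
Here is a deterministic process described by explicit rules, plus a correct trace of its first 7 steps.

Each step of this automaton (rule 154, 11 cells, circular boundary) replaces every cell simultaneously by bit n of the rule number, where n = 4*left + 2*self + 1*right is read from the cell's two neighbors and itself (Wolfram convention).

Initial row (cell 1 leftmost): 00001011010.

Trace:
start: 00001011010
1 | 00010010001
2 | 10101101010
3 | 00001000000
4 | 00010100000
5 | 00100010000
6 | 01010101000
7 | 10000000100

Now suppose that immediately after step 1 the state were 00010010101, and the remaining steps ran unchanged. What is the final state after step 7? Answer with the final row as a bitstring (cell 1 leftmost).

state after step 1 := 00010010101
2 | 10101100000
3 | 00001010001
4 | 10010001010
5 | 01101010000
6 | 11000001000
7 | 10100010101

10100010101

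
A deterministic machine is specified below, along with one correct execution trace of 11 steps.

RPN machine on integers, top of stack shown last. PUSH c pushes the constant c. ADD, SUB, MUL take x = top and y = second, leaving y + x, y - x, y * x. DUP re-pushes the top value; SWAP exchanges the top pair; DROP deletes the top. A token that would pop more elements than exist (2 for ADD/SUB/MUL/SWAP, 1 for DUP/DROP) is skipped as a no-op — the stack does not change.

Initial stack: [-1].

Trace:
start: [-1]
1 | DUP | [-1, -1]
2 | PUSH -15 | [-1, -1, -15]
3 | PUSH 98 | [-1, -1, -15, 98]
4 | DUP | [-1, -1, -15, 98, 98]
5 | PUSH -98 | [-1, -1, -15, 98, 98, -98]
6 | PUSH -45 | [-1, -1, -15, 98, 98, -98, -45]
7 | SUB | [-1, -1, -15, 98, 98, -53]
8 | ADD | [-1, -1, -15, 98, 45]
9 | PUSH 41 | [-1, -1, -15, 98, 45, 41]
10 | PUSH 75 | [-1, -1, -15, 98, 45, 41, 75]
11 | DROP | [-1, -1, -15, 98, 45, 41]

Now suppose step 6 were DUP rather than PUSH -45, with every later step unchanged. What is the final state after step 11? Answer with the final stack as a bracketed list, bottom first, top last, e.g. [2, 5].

(re-executing from step 6 with the substitution; state before step 6: [-1, -1, -15, 98, 98, -98])
6 | DUP | [-1, -1, -15, 98, 98, -98, -98]
7 | SUB | [-1, -1, -15, 98, 98, 0]
8 | ADD | [-1, -1, -15, 98, 98]
9 | PUSH 41 | [-1, -1, -15, 98, 98, 41]
10 | PUSH 75 | [-1, -1, -15, 98, 98, 41, 75]
11 | DROP | [-1, -1, -15, 98, 98, 41]

[-1, -1, -15, 98, 98, 41]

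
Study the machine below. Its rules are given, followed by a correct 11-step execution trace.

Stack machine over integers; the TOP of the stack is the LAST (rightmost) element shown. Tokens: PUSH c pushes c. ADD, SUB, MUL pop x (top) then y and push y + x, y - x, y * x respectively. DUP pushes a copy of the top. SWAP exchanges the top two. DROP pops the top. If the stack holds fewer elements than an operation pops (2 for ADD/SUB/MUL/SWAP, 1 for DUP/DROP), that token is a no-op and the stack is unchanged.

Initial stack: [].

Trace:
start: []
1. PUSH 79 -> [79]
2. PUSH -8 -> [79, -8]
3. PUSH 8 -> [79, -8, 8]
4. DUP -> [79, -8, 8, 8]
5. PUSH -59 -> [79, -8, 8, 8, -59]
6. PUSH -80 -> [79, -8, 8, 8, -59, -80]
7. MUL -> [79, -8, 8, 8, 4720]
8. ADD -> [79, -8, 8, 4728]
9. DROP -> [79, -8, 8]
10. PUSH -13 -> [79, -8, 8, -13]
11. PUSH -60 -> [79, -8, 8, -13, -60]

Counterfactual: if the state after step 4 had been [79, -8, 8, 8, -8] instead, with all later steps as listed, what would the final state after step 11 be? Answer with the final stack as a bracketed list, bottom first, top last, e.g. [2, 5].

state after step 4 := [79, -8, 8, 8, -8]
5. PUSH -59 -> [79, -8, 8, 8, -8, -59]
6. PUSH -80 -> [79, -8, 8, 8, -8, -59, -80]
7. MUL -> [79, -8, 8, 8, -8, 4720]
8. ADD -> [79, -8, 8, 8, 4712]
9. DROP -> [79, -8, 8, 8]
10. PUSH -13 -> [79, -8, 8, 8, -13]
11. PUSH -60 -> [79, -8, 8, 8, -13, -60]

[79, -8, 8, 8, -13, -60]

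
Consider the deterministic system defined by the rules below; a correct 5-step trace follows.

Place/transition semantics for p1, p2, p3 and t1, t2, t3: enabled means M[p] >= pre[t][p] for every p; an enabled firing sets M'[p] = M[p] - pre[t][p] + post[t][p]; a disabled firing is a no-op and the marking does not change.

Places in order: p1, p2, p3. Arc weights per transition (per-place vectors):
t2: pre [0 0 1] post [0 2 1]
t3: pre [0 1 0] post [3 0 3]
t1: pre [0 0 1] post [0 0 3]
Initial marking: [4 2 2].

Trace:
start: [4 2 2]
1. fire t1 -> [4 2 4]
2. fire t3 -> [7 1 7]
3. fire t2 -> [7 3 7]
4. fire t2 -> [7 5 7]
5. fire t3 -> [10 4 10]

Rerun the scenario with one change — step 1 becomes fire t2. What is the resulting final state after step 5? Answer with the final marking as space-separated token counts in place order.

10 6 8

(re-executing from step 1 with the substitution; state before step 1: [4 2 2])
1. fire t2 -> [4 4 2]
2. fire t3 -> [7 3 5]
3. fire t2 -> [7 5 5]
4. fire t2 -> [7 7 5]
5. fire t3 -> [10 6 8]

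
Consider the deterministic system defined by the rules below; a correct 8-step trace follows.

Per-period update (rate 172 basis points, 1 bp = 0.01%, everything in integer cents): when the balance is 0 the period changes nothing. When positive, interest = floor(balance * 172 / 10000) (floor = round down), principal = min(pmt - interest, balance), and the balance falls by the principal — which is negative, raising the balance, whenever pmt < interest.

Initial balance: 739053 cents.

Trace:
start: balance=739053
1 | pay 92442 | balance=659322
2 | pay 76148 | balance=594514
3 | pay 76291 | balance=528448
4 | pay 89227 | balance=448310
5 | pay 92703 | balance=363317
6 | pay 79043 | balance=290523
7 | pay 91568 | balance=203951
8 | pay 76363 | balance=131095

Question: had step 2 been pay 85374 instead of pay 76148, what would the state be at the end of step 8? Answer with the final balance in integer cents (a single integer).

(re-executing from step 2 with the substitution; state before step 2: balance=659322)
2 | pay 85374 | balance=585288
3 | pay 76291 | balance=519063
4 | pay 89227 | balance=438763
5 | pay 92703 | balance=353606
6 | pay 79043 | balance=280645
7 | pay 91568 | balance=193904
8 | pay 76363 | balance=120876

120876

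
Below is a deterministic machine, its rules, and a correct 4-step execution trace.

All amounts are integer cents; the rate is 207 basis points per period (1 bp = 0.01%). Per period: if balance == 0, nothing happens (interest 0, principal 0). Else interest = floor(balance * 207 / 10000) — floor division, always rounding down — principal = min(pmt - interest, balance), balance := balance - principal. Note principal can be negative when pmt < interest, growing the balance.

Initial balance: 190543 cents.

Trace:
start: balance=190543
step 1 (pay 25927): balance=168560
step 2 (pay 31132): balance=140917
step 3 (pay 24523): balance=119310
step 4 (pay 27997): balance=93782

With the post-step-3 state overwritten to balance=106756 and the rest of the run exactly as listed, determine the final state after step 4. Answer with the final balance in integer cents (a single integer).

state after step 3 := balance=106756
step 4 (pay 27997): balance=80968

80968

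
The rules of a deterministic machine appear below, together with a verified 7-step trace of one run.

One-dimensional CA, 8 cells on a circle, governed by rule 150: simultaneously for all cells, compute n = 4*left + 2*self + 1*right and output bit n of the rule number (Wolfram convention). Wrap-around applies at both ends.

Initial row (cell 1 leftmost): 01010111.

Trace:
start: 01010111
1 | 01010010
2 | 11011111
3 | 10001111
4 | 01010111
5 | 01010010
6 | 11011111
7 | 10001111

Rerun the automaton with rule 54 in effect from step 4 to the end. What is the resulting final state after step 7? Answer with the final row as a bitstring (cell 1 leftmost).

(re-executing steps 4..7 under rule 54; state before step 4: 10001111)
4 | 01010000
5 | 11111000
6 | 00000101
7 | 10001111

10001111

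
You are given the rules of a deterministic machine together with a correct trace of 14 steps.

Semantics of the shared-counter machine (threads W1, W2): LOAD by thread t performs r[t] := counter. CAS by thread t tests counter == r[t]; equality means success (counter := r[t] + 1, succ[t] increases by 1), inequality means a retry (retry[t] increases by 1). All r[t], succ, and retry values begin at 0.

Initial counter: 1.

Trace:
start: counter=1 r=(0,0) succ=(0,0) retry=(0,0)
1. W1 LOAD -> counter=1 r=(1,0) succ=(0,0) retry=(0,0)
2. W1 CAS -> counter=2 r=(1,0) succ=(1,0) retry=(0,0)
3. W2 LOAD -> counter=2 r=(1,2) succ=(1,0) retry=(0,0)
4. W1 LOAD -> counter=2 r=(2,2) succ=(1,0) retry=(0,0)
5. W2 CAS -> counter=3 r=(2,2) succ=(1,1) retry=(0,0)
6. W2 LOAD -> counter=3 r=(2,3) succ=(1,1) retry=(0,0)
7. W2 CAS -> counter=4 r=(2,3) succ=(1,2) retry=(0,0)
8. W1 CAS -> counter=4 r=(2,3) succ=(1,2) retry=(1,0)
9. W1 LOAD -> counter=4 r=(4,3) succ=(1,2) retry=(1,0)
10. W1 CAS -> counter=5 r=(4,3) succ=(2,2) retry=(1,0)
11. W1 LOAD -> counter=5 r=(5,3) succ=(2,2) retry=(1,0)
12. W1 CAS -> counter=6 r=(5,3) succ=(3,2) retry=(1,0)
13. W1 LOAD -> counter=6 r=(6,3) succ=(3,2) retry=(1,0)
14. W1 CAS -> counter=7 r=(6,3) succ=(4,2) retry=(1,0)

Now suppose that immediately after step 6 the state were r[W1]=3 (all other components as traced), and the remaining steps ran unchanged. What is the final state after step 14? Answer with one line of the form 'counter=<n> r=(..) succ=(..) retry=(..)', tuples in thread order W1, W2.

counter=7 r=(6,3) succ=(4,2) retry=(1,0)

state after step 6 := counter=3 r=(3,3) succ=(1,1) retry=(0,0)
7. W2 CAS -> counter=4 r=(3,3) succ=(1,2) retry=(0,0)
8. W1 CAS -> counter=4 r=(3,3) succ=(1,2) retry=(1,0)
9. W1 LOAD -> counter=4 r=(4,3) succ=(1,2) retry=(1,0)
10. W1 CAS -> counter=5 r=(4,3) succ=(2,2) retry=(1,0)
11. W1 LOAD -> counter=5 r=(5,3) succ=(2,2) retry=(1,0)
12. W1 CAS -> counter=6 r=(5,3) succ=(3,2) retry=(1,0)
13. W1 LOAD -> counter=6 r=(6,3) succ=(3,2) retry=(1,0)
14. W1 CAS -> counter=7 r=(6,3) succ=(4,2) retry=(1,0)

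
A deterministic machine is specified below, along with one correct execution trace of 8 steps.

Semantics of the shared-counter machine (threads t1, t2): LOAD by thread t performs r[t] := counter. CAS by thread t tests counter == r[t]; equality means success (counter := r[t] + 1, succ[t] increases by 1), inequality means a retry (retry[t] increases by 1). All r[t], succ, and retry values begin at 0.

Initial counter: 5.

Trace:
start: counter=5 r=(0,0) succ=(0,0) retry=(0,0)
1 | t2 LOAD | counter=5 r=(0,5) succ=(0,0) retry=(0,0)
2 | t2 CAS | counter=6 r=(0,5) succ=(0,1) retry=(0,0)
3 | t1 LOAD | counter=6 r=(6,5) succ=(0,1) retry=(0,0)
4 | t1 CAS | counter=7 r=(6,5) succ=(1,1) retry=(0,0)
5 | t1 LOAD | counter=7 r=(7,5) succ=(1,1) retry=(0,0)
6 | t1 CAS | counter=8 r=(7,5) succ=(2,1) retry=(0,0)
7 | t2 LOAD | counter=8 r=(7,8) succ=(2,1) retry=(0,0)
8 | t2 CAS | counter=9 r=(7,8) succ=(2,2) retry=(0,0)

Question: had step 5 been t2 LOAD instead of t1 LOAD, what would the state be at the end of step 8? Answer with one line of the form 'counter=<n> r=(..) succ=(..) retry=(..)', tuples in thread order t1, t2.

(re-executing from step 5 with the substitution; state before step 5: counter=7 r=(6,5) succ=(1,1) retry=(0,0))
5 | t2 LOAD | counter=7 r=(6,7) succ=(1,1) retry=(0,0)
6 | t1 CAS | counter=7 r=(6,7) succ=(1,1) retry=(1,0)
7 | t2 LOAD | counter=7 r=(6,7) succ=(1,1) retry=(1,0)
8 | t2 CAS | counter=8 r=(6,7) succ=(1,2) retry=(1,0)

counter=8 r=(6,7) succ=(1,2) retry=(1,0)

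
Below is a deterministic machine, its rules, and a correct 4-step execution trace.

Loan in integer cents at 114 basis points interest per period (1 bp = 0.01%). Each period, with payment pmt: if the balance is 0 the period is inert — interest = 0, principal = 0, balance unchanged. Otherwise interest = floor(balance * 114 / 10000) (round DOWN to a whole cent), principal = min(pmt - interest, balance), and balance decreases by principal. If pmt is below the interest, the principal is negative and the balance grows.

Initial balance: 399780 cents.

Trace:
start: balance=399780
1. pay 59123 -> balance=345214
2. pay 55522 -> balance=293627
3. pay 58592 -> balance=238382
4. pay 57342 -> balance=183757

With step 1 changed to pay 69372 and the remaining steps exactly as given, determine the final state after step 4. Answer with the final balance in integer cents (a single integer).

173154

(re-executing from step 1 with the substitution; state before step 1: balance=399780)
1. pay 69372 -> balance=334965
2. pay 55522 -> balance=283261
3. pay 58592 -> balance=227898
4. pay 57342 -> balance=173154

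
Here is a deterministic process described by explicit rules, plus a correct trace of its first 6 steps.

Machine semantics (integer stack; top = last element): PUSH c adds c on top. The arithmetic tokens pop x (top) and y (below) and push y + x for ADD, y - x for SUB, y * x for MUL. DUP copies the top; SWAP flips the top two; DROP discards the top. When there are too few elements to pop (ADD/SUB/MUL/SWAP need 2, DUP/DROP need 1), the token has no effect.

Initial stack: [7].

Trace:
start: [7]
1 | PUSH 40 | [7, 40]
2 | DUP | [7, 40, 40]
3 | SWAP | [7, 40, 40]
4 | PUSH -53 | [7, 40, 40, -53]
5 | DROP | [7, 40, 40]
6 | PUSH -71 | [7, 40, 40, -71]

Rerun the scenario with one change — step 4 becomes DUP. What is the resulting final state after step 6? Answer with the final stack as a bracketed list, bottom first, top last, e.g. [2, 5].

[7, 40, 40, -71]

(re-executing from step 4 with the substitution; state before step 4: [7, 40, 40])
4 | DUP | [7, 40, 40, 40]
5 | DROP | [7, 40, 40]
6 | PUSH -71 | [7, 40, 40, -71]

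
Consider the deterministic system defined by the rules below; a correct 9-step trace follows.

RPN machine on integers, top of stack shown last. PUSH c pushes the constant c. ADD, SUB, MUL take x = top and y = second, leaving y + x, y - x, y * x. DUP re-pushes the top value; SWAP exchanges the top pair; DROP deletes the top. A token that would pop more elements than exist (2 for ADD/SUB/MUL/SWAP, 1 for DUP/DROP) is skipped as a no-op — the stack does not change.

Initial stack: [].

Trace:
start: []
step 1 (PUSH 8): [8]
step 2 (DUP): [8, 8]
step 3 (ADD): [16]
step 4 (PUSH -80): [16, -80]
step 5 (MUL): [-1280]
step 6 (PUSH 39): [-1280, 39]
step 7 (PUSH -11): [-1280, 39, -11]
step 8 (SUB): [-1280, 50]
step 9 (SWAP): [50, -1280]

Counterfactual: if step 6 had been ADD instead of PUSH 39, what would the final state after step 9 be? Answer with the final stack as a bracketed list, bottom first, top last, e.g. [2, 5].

(re-executing from step 6 with the substitution; state before step 6: [-1280])
step 6 (ADD): [-1280]
step 7 (PUSH -11): [-1280, -11]
step 8 (SUB): [-1269]
step 9 (SWAP): [-1269]

[-1269]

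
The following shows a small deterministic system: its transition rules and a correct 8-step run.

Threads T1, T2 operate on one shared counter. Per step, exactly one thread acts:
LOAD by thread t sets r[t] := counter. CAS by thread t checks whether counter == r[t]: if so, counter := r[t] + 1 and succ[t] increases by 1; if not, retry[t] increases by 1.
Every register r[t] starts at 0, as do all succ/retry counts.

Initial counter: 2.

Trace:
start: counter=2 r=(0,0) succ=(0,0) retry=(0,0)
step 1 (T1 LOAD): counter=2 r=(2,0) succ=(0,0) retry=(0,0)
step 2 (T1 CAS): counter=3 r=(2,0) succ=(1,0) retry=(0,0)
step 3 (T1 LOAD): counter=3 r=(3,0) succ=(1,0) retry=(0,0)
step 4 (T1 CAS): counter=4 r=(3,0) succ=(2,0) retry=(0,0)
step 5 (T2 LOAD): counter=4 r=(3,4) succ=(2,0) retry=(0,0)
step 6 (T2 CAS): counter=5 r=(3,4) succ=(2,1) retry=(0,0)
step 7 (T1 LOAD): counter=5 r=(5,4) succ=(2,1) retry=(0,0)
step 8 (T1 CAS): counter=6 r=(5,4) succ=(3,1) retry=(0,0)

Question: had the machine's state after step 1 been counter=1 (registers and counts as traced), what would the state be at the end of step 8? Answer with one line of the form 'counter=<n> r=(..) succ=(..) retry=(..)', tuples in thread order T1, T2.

state after step 1 := counter=1 r=(2,0) succ=(0,0) retry=(0,0)
step 2 (T1 CAS): counter=1 r=(2,0) succ=(0,0) retry=(1,0)
step 3 (T1 LOAD): counter=1 r=(1,0) succ=(0,0) retry=(1,0)
step 4 (T1 CAS): counter=2 r=(1,0) succ=(1,0) retry=(1,0)
step 5 (T2 LOAD): counter=2 r=(1,2) succ=(1,0) retry=(1,0)
step 6 (T2 CAS): counter=3 r=(1,2) succ=(1,1) retry=(1,0)
step 7 (T1 LOAD): counter=3 r=(3,2) succ=(1,1) retry=(1,0)
step 8 (T1 CAS): counter=4 r=(3,2) succ=(2,1) retry=(1,0)

counter=4 r=(3,2) succ=(2,1) retry=(1,0)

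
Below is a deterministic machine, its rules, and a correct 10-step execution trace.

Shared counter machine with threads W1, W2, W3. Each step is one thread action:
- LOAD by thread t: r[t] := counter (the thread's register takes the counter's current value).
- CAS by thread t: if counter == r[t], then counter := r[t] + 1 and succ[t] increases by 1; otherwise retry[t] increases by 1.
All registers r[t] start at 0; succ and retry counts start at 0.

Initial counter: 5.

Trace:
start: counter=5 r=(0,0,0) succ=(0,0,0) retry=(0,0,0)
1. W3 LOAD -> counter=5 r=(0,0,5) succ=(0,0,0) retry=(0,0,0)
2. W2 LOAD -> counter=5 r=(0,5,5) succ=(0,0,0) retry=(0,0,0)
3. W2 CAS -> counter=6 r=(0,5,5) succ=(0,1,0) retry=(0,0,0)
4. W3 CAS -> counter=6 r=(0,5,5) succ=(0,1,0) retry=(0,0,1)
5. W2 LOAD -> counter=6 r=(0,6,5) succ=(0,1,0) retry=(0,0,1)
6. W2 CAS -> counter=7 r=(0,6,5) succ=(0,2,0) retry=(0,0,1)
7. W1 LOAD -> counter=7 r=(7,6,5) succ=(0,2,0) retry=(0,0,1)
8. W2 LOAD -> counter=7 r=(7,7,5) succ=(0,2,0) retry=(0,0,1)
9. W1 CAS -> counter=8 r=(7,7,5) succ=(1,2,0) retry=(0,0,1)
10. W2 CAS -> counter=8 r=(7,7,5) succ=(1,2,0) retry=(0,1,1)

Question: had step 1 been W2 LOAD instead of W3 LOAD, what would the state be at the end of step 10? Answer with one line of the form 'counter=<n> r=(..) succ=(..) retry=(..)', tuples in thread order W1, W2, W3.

counter=8 r=(7,7,0) succ=(1,2,0) retry=(0,1,1)

(re-executing from step 1 with the substitution; state before step 1: counter=5 r=(0,0,0) succ=(0,0,0) retry=(0,0,0))
1. W2 LOAD -> counter=5 r=(0,5,0) succ=(0,0,0) retry=(0,0,0)
2. W2 LOAD -> counter=5 r=(0,5,0) succ=(0,0,0) retry=(0,0,0)
3. W2 CAS -> counter=6 r=(0,5,0) succ=(0,1,0) retry=(0,0,0)
4. W3 CAS -> counter=6 r=(0,5,0) succ=(0,1,0) retry=(0,0,1)
5. W2 LOAD -> counter=6 r=(0,6,0) succ=(0,1,0) retry=(0,0,1)
6. W2 CAS -> counter=7 r=(0,6,0) succ=(0,2,0) retry=(0,0,1)
7. W1 LOAD -> counter=7 r=(7,6,0) succ=(0,2,0) retry=(0,0,1)
8. W2 LOAD -> counter=7 r=(7,7,0) succ=(0,2,0) retry=(0,0,1)
9. W1 CAS -> counter=8 r=(7,7,0) succ=(1,2,0) retry=(0,0,1)
10. W2 CAS -> counter=8 r=(7,7,0) succ=(1,2,0) retry=(0,1,1)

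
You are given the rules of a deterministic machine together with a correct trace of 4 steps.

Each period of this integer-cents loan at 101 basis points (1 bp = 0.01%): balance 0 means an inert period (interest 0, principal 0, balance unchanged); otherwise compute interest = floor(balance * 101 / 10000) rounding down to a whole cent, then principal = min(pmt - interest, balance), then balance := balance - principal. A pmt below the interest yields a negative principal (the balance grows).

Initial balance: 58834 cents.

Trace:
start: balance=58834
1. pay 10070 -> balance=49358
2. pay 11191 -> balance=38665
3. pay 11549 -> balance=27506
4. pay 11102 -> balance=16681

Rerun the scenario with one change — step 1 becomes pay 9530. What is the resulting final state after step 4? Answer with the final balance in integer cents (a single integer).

17238

(re-executing from step 1 with the substitution; state before step 1: balance=58834)
1. pay 9530 -> balance=49898
2. pay 11191 -> balance=39210
3. pay 11549 -> balance=28057
4. pay 11102 -> balance=17238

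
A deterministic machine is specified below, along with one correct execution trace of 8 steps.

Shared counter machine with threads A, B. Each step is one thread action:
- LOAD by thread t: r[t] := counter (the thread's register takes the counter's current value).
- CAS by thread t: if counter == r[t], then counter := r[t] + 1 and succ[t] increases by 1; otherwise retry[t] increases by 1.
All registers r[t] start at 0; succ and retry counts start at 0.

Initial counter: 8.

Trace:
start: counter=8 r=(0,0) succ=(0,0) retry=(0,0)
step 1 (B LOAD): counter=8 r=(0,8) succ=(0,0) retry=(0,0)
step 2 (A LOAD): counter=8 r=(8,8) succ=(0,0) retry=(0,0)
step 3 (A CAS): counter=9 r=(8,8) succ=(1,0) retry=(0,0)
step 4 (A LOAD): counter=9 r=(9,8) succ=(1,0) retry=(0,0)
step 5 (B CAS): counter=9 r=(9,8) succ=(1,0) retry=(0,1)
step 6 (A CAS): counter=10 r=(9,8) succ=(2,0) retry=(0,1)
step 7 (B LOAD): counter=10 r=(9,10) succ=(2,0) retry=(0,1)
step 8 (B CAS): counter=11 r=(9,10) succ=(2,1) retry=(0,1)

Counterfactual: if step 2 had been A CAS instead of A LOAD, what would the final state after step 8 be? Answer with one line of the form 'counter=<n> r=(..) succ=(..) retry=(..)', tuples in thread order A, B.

(re-executing from step 2 with the substitution; state before step 2: counter=8 r=(0,8) succ=(0,0) retry=(0,0))
step 2 (A CAS): counter=8 r=(0,8) succ=(0,0) retry=(1,0)
step 3 (A CAS): counter=8 r=(0,8) succ=(0,0) retry=(2,0)
step 4 (A LOAD): counter=8 r=(8,8) succ=(0,0) retry=(2,0)
step 5 (B CAS): counter=9 r=(8,8) succ=(0,1) retry=(2,0)
step 6 (A CAS): counter=9 r=(8,8) succ=(0,1) retry=(3,0)
step 7 (B LOAD): counter=9 r=(8,9) succ=(0,1) retry=(3,0)
step 8 (B CAS): counter=10 r=(8,9) succ=(0,2) retry=(3,0)

counter=10 r=(8,9) succ=(0,2) retry=(3,0)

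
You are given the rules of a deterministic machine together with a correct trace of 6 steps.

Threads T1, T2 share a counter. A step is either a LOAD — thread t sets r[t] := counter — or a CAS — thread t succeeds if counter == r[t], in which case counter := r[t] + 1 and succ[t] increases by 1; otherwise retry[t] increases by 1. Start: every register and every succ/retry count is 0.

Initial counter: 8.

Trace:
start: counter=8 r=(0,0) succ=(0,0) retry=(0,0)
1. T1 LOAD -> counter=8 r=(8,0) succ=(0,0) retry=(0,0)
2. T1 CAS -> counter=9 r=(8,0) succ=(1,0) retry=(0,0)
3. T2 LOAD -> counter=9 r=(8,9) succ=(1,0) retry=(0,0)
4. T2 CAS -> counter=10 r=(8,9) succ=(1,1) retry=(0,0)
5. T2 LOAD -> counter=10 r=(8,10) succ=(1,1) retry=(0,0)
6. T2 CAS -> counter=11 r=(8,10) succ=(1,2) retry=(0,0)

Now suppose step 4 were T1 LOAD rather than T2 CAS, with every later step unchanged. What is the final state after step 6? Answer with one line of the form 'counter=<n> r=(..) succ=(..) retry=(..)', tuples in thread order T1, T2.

counter=10 r=(9,9) succ=(1,1) retry=(0,0)

(re-executing from step 4 with the substitution; state before step 4: counter=9 r=(8,9) succ=(1,0) retry=(0,0))
4. T1 LOAD -> counter=9 r=(9,9) succ=(1,0) retry=(0,0)
5. T2 LOAD -> counter=9 r=(9,9) succ=(1,0) retry=(0,0)
6. T2 CAS -> counter=10 r=(9,9) succ=(1,1) retry=(0,0)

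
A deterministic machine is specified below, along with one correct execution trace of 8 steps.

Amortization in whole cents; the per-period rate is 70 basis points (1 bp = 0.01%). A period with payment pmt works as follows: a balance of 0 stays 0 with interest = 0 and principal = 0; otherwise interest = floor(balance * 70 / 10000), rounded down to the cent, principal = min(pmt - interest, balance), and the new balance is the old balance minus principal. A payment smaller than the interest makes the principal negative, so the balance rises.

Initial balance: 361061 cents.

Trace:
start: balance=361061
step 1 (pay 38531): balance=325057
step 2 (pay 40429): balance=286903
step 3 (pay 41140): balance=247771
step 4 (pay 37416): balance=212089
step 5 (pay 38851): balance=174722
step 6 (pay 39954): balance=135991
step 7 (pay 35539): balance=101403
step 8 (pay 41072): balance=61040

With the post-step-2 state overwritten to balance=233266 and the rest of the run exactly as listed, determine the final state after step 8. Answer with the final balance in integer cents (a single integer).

5110

state after step 2 := balance=233266
step 3 (pay 41140): balance=193758
step 4 (pay 37416): balance=157698
step 5 (pay 38851): balance=119950
step 6 (pay 39954): balance=80835
step 7 (pay 35539): balance=45861
step 8 (pay 41072): balance=5110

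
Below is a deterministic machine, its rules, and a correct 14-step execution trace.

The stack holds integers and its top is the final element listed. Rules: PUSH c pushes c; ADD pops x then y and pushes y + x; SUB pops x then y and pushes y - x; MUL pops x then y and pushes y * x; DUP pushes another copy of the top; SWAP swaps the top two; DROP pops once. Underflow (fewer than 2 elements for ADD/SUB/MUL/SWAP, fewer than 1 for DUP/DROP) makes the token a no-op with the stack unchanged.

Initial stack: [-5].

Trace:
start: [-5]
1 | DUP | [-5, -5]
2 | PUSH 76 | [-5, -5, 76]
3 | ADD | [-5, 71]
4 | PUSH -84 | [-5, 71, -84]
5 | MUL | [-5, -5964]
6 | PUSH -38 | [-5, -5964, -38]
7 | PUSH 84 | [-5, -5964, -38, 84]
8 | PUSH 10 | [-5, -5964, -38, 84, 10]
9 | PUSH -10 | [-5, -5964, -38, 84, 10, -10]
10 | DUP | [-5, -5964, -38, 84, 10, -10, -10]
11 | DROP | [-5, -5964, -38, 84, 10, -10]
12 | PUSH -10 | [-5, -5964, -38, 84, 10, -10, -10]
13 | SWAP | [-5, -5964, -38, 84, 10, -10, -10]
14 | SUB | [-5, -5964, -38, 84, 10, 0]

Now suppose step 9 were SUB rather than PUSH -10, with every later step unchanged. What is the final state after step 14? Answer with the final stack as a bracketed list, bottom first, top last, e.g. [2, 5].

(re-executing from step 9 with the substitution; state before step 9: [-5, -5964, -38, 84, 10])
9 | SUB | [-5, -5964, -38, 74]
10 | DUP | [-5, -5964, -38, 74, 74]
11 | DROP | [-5, -5964, -38, 74]
12 | PUSH -10 | [-5, -5964, -38, 74, -10]
13 | SWAP | [-5, -5964, -38, -10, 74]
14 | SUB | [-5, -5964, -38, -84]

[-5, -5964, -38, -84]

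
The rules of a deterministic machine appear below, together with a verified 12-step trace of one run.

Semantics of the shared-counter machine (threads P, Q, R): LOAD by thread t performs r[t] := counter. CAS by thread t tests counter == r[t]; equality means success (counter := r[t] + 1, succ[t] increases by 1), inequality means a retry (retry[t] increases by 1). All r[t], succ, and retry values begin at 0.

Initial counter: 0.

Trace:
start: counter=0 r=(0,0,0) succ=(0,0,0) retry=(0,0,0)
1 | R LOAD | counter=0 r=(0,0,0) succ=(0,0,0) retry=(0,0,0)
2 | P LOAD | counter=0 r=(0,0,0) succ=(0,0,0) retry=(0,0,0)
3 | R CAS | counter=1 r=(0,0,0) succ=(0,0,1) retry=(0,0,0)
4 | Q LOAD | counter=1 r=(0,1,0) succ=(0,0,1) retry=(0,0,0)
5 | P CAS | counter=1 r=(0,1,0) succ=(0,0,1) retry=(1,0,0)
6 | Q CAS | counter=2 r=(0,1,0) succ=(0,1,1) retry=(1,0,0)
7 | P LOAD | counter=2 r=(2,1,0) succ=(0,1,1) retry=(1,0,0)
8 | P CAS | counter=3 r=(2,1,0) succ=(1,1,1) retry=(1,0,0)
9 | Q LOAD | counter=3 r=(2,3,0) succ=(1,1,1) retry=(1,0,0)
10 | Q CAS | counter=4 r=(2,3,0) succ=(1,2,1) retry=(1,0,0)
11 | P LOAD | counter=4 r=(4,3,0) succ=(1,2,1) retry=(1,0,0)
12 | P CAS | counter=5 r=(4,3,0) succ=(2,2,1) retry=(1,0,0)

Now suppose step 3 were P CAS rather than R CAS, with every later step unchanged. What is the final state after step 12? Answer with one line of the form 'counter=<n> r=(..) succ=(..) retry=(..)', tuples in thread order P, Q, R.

(re-executing from step 3 with the substitution; state before step 3: counter=0 r=(0,0,0) succ=(0,0,0) retry=(0,0,0))
3 | P CAS | counter=1 r=(0,0,0) succ=(1,0,0) retry=(0,0,0)
4 | Q LOAD | counter=1 r=(0,1,0) succ=(1,0,0) retry=(0,0,0)
5 | P CAS | counter=1 r=(0,1,0) succ=(1,0,0) retry=(1,0,0)
6 | Q CAS | counter=2 r=(0,1,0) succ=(1,1,0) retry=(1,0,0)
7 | P LOAD | counter=2 r=(2,1,0) succ=(1,1,0) retry=(1,0,0)
8 | P CAS | counter=3 r=(2,1,0) succ=(2,1,0) retry=(1,0,0)
9 | Q LOAD | counter=3 r=(2,3,0) succ=(2,1,0) retry=(1,0,0)
10 | Q CAS | counter=4 r=(2,3,0) succ=(2,2,0) retry=(1,0,0)
11 | P LOAD | counter=4 r=(4,3,0) succ=(2,2,0) retry=(1,0,0)
12 | P CAS | counter=5 r=(4,3,0) succ=(3,2,0) retry=(1,0,0)

counter=5 r=(4,3,0) succ=(3,2,0) retry=(1,0,0)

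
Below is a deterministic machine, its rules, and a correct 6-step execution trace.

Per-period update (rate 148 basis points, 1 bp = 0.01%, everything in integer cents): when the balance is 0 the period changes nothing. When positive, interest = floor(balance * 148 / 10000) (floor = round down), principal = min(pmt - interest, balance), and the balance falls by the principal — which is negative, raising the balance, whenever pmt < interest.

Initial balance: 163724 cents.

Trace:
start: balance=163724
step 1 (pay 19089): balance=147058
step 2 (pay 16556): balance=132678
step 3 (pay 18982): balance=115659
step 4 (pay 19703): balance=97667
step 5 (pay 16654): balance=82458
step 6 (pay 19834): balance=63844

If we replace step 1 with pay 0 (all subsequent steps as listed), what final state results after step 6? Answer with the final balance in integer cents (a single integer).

84387

(re-executing from step 1 with the substitution; state before step 1: balance=163724)
step 1 (pay 0): balance=166147
step 2 (pay 16556): balance=152049
step 3 (pay 18982): balance=135317
step 4 (pay 19703): balance=117616
step 5 (pay 16654): balance=102702
step 6 (pay 19834): balance=84387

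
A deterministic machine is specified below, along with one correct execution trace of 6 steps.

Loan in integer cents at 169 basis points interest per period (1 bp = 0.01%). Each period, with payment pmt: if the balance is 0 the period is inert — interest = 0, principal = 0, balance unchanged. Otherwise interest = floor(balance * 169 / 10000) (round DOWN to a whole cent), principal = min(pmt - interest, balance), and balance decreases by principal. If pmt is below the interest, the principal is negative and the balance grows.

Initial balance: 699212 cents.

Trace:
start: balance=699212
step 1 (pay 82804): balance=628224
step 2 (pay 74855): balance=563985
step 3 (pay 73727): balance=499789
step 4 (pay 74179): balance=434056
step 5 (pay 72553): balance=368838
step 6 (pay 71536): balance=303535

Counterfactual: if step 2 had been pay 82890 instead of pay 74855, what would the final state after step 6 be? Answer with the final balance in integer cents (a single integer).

(re-executing from step 2 with the substitution; state before step 2: balance=628224)
step 2 (pay 82890): balance=555950
step 3 (pay 73727): balance=491618
step 4 (pay 74179): balance=425747
step 5 (pay 72553): balance=360389
step 6 (pay 71536): balance=294943

294943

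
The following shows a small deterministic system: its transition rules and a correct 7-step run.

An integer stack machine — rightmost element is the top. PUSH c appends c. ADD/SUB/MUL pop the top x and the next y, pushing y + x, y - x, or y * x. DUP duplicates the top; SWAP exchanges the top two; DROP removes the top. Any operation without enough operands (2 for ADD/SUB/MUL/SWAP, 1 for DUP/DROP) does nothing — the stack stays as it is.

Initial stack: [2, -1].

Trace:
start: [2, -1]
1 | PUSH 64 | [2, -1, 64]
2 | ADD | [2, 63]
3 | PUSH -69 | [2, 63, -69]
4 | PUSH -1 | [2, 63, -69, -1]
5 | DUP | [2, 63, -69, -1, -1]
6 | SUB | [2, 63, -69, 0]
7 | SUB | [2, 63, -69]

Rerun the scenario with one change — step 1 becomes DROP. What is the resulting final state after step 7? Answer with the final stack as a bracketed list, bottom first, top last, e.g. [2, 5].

(re-executing from step 1 with the substitution; state before step 1: [2, -1])
1 | DROP | [2]
2 | ADD | [2]
3 | PUSH -69 | [2, -69]
4 | PUSH -1 | [2, -69, -1]
5 | DUP | [2, -69, -1, -1]
6 | SUB | [2, -69, 0]
7 | SUB | [2, -69]

[2, -69]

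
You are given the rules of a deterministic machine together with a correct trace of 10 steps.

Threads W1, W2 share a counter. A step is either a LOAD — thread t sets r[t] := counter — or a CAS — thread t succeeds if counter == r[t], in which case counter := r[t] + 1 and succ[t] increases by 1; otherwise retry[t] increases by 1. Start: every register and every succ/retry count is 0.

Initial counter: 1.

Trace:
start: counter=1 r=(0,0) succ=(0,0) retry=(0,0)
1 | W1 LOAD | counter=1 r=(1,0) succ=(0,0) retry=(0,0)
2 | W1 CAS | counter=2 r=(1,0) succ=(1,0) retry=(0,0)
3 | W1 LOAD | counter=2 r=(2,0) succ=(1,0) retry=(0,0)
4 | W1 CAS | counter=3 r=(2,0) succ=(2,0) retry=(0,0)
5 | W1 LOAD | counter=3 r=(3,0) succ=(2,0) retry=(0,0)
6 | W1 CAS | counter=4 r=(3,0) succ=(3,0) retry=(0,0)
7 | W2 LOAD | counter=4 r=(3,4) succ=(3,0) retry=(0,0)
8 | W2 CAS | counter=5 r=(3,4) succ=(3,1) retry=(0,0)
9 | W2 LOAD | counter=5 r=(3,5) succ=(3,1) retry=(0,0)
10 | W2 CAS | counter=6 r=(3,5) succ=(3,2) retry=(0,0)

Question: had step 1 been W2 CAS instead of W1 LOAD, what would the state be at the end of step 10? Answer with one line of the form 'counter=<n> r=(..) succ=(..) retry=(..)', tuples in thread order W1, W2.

(re-executing from step 1 with the substitution; state before step 1: counter=1 r=(0,0) succ=(0,0) retry=(0,0))
1 | W2 CAS | counter=1 r=(0,0) succ=(0,0) retry=(0,1)
2 | W1 CAS | counter=1 r=(0,0) succ=(0,0) retry=(1,1)
3 | W1 LOAD | counter=1 r=(1,0) succ=(0,0) retry=(1,1)
4 | W1 CAS | counter=2 r=(1,0) succ=(1,0) retry=(1,1)
5 | W1 LOAD | counter=2 r=(2,0) succ=(1,0) retry=(1,1)
6 | W1 CAS | counter=3 r=(2,0) succ=(2,0) retry=(1,1)
7 | W2 LOAD | counter=3 r=(2,3) succ=(2,0) retry=(1,1)
8 | W2 CAS | counter=4 r=(2,3) succ=(2,1) retry=(1,1)
9 | W2 LOAD | counter=4 r=(2,4) succ=(2,1) retry=(1,1)
10 | W2 CAS | counter=5 r=(2,4) succ=(2,2) retry=(1,1)

counter=5 r=(2,4) succ=(2,2) retry=(1,1)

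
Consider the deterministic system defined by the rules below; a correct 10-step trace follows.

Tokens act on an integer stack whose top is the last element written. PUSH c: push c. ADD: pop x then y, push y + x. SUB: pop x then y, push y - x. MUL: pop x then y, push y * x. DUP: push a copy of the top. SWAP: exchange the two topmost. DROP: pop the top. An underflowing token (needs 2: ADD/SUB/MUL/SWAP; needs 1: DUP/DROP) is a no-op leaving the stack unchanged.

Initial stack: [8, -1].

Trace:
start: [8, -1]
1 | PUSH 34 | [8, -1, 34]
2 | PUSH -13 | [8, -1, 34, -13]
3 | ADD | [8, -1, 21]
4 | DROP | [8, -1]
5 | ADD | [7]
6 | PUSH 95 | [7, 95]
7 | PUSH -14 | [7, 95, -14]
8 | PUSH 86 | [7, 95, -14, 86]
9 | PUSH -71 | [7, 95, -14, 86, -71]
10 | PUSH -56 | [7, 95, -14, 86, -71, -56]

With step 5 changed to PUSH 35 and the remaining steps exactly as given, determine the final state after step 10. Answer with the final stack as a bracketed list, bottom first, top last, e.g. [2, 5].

[8, -1, 35, 95, -14, 86, -71, -56]

(re-executing from step 5 with the substitution; state before step 5: [8, -1])
5 | PUSH 35 | [8, -1, 35]
6 | PUSH 95 | [8, -1, 35, 95]
7 | PUSH -14 | [8, -1, 35, 95, -14]
8 | PUSH 86 | [8, -1, 35, 95, -14, 86]
9 | PUSH -71 | [8, -1, 35, 95, -14, 86, -71]
10 | PUSH -56 | [8, -1, 35, 95, -14, 86, -71, -56]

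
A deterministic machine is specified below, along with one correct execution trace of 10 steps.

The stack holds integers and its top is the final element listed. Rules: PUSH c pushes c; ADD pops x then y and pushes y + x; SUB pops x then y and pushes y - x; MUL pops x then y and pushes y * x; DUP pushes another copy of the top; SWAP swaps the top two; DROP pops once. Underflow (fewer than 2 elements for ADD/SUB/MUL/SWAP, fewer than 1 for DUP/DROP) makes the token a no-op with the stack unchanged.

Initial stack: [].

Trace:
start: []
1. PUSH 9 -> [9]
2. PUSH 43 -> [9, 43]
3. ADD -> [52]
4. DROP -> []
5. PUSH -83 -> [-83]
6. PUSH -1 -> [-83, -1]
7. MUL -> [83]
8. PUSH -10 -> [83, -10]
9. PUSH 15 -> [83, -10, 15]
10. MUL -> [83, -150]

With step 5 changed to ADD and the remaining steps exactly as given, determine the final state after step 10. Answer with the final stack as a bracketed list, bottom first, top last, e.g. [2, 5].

[-1, -150]

(re-executing from step 5 with the substitution; state before step 5: [])
5. ADD -> []
6. PUSH -1 -> [-1]
7. MUL -> [-1]
8. PUSH -10 -> [-1, -10]
9. PUSH 15 -> [-1, -10, 15]
10. MUL -> [-1, -150]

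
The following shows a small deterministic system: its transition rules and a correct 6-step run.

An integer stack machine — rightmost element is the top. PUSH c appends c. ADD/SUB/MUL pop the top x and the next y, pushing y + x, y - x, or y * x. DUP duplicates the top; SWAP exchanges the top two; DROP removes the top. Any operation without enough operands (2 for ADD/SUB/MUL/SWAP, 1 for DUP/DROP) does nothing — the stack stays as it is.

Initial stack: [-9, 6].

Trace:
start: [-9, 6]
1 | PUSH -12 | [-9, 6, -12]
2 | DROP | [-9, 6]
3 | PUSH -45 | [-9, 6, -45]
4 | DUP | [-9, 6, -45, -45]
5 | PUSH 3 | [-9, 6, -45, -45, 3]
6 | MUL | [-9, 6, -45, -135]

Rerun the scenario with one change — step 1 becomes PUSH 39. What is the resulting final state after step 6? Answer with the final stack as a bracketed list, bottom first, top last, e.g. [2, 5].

(re-executing from step 1 with the substitution; state before step 1: [-9, 6])
1 | PUSH 39 | [-9, 6, 39]
2 | DROP | [-9, 6]
3 | PUSH -45 | [-9, 6, -45]
4 | DUP | [-9, 6, -45, -45]
5 | PUSH 3 | [-9, 6, -45, -45, 3]
6 | MUL | [-9, 6, -45, -135]

[-9, 6, -45, -135]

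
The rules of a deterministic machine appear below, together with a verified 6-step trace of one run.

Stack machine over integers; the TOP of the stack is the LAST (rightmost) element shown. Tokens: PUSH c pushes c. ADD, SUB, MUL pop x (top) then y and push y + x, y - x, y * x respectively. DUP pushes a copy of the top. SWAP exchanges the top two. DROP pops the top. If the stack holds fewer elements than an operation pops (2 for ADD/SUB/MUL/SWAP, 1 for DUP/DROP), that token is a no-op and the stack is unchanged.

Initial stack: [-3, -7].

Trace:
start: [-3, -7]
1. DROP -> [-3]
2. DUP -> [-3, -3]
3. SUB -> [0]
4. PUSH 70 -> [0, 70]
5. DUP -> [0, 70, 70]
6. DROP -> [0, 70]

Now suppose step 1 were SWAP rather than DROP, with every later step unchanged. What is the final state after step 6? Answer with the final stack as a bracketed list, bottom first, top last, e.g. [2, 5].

[-7, 0, 70]

(re-executing from step 1 with the substitution; state before step 1: [-3, -7])
1. SWAP -> [-7, -3]
2. DUP -> [-7, -3, -3]
3. SUB -> [-7, 0]
4. PUSH 70 -> [-7, 0, 70]
5. DUP -> [-7, 0, 70, 70]
6. DROP -> [-7, 0, 70]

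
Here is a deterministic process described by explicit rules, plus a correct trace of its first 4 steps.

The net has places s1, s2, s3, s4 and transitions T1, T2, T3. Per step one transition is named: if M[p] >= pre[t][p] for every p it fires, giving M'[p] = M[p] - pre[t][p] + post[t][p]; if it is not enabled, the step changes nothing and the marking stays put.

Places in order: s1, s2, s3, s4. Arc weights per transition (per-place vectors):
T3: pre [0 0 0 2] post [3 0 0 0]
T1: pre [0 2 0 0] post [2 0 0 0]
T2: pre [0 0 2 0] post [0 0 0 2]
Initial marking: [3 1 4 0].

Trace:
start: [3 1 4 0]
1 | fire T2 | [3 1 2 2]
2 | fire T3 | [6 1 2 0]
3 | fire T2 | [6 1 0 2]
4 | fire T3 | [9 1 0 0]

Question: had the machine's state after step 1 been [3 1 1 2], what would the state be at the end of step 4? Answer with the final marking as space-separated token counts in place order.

state after step 1 := [3 1 1 2]
2 | fire T3 | [6 1 1 0]
3 | fire T2 | [6 1 1 0]
4 | fire T3 | [6 1 1 0]

6 1 1 0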